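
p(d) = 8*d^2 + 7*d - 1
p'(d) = 16*d + 7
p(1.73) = 35.05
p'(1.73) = 34.68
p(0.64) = 6.76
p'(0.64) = 17.24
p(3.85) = 144.53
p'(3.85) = 68.60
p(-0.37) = -2.49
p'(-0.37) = 1.08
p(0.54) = 5.11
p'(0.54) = 15.64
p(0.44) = 3.63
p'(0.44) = 14.04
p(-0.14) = -1.82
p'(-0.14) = 4.76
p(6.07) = 336.25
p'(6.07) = 104.12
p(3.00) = 92.00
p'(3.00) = 55.00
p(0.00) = -1.00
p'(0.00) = 7.00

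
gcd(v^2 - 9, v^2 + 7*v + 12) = v + 3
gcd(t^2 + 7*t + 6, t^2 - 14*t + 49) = 1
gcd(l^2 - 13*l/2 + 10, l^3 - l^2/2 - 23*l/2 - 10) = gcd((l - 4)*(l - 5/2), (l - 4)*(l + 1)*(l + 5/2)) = l - 4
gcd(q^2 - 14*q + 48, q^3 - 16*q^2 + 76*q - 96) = q^2 - 14*q + 48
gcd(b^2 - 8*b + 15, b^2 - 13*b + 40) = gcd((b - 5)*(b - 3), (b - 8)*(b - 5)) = b - 5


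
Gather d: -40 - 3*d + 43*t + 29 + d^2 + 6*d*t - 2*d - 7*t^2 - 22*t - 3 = d^2 + d*(6*t - 5) - 7*t^2 + 21*t - 14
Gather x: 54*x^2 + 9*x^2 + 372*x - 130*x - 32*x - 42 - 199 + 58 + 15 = 63*x^2 + 210*x - 168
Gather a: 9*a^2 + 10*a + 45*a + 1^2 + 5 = 9*a^2 + 55*a + 6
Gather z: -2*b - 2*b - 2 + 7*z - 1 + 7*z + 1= -4*b + 14*z - 2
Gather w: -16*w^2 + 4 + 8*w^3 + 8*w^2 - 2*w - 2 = 8*w^3 - 8*w^2 - 2*w + 2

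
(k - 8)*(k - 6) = k^2 - 14*k + 48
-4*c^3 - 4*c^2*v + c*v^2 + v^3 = (-2*c + v)*(c + v)*(2*c + v)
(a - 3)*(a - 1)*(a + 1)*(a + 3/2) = a^4 - 3*a^3/2 - 11*a^2/2 + 3*a/2 + 9/2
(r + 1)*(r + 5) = r^2 + 6*r + 5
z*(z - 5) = z^2 - 5*z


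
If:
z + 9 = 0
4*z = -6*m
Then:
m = 6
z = -9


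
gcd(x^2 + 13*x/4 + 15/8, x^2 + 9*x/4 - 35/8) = 1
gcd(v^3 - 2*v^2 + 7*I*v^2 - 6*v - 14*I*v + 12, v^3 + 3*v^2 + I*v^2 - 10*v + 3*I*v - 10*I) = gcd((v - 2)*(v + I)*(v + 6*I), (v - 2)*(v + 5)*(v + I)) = v^2 + v*(-2 + I) - 2*I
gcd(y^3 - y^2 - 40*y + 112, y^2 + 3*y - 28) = y^2 + 3*y - 28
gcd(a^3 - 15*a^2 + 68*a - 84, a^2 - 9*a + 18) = a - 6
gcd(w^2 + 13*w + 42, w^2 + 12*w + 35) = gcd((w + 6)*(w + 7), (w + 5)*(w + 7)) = w + 7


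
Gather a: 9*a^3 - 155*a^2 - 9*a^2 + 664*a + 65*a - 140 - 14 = 9*a^3 - 164*a^2 + 729*a - 154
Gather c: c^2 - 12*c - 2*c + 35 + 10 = c^2 - 14*c + 45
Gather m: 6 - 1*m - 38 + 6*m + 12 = 5*m - 20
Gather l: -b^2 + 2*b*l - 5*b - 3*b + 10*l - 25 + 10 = -b^2 - 8*b + l*(2*b + 10) - 15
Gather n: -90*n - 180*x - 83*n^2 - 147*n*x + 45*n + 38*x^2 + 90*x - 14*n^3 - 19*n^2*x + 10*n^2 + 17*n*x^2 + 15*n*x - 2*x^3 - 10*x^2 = -14*n^3 + n^2*(-19*x - 73) + n*(17*x^2 - 132*x - 45) - 2*x^3 + 28*x^2 - 90*x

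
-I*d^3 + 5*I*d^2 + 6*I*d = d*(d - 6)*(-I*d - I)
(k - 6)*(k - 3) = k^2 - 9*k + 18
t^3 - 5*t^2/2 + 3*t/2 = t*(t - 3/2)*(t - 1)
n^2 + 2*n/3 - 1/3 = (n - 1/3)*(n + 1)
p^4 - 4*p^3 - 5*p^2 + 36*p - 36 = (p - 3)*(p - 2)^2*(p + 3)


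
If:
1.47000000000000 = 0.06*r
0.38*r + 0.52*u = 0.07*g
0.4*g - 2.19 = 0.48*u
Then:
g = -19.09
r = 24.50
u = -20.47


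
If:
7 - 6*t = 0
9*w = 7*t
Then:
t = 7/6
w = 49/54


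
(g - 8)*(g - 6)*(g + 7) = g^3 - 7*g^2 - 50*g + 336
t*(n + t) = n*t + t^2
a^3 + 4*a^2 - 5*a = a*(a - 1)*(a + 5)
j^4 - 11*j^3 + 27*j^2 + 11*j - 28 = (j - 7)*(j - 4)*(j - 1)*(j + 1)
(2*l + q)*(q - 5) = 2*l*q - 10*l + q^2 - 5*q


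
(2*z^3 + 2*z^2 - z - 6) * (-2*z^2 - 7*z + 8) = -4*z^5 - 18*z^4 + 4*z^3 + 35*z^2 + 34*z - 48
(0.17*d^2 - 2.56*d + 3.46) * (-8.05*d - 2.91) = -1.3685*d^3 + 20.1133*d^2 - 20.4034*d - 10.0686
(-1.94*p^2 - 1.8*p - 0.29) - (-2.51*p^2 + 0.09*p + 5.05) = 0.57*p^2 - 1.89*p - 5.34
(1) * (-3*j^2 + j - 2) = -3*j^2 + j - 2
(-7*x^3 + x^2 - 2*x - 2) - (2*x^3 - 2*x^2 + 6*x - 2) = -9*x^3 + 3*x^2 - 8*x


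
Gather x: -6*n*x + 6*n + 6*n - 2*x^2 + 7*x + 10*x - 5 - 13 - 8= 12*n - 2*x^2 + x*(17 - 6*n) - 26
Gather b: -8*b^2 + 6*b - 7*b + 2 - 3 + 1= -8*b^2 - b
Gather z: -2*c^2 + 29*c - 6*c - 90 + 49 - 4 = -2*c^2 + 23*c - 45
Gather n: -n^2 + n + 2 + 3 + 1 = -n^2 + n + 6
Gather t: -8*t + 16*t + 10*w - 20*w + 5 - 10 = 8*t - 10*w - 5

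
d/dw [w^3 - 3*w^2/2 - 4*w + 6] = 3*w^2 - 3*w - 4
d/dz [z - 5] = 1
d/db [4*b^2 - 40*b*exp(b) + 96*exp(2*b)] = -40*b*exp(b) + 8*b + 192*exp(2*b) - 40*exp(b)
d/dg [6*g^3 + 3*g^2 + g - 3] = 18*g^2 + 6*g + 1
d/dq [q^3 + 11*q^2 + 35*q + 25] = 3*q^2 + 22*q + 35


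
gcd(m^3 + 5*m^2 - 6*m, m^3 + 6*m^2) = m^2 + 6*m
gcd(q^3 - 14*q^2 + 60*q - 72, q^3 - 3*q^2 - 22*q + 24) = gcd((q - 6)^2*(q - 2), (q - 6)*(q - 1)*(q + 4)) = q - 6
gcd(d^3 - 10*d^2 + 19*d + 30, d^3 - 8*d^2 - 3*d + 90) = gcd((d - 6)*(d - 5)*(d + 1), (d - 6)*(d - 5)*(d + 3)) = d^2 - 11*d + 30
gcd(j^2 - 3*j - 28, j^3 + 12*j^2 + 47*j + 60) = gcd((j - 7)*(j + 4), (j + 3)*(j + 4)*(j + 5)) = j + 4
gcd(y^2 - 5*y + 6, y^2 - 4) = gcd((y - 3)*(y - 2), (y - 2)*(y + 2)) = y - 2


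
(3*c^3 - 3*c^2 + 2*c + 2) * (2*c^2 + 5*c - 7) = 6*c^5 + 9*c^4 - 32*c^3 + 35*c^2 - 4*c - 14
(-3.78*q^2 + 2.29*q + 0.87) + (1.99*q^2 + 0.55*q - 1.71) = -1.79*q^2 + 2.84*q - 0.84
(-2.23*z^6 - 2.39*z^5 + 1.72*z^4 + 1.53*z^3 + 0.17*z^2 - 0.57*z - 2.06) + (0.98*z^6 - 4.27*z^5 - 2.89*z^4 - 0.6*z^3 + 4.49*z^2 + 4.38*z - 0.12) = -1.25*z^6 - 6.66*z^5 - 1.17*z^4 + 0.93*z^3 + 4.66*z^2 + 3.81*z - 2.18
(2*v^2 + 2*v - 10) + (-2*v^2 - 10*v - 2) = -8*v - 12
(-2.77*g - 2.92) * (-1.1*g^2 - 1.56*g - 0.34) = 3.047*g^3 + 7.5332*g^2 + 5.497*g + 0.9928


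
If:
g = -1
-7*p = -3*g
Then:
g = -1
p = -3/7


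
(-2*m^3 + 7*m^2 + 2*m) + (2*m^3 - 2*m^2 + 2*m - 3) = 5*m^2 + 4*m - 3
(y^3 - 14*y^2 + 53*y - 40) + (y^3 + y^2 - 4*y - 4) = 2*y^3 - 13*y^2 + 49*y - 44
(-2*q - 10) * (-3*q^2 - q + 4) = 6*q^3 + 32*q^2 + 2*q - 40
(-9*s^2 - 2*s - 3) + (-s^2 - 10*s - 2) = -10*s^2 - 12*s - 5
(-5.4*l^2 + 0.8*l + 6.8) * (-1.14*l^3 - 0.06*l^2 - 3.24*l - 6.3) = 6.156*l^5 - 0.588*l^4 + 9.696*l^3 + 31.02*l^2 - 27.072*l - 42.84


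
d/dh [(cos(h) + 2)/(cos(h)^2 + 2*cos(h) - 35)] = (cos(h)^2 + 4*cos(h) + 39)*sin(h)/(cos(h)^2 + 2*cos(h) - 35)^2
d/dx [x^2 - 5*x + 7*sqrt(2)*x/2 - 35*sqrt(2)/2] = 2*x - 5 + 7*sqrt(2)/2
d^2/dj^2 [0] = 0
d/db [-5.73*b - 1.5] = -5.73000000000000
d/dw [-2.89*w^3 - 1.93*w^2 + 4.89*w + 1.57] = -8.67*w^2 - 3.86*w + 4.89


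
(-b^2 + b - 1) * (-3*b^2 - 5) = 3*b^4 - 3*b^3 + 8*b^2 - 5*b + 5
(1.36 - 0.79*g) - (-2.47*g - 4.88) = 1.68*g + 6.24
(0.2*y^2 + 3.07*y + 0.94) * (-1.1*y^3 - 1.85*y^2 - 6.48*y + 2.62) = -0.22*y^5 - 3.747*y^4 - 8.0095*y^3 - 21.1086*y^2 + 1.9522*y + 2.4628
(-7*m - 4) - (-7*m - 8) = 4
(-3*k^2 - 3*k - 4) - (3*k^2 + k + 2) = -6*k^2 - 4*k - 6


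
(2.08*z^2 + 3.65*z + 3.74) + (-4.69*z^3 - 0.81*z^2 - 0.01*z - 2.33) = -4.69*z^3 + 1.27*z^2 + 3.64*z + 1.41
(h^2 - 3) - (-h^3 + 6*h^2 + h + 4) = h^3 - 5*h^2 - h - 7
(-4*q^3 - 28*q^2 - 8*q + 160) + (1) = -4*q^3 - 28*q^2 - 8*q + 161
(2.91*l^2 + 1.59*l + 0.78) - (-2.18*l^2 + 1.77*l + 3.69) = 5.09*l^2 - 0.18*l - 2.91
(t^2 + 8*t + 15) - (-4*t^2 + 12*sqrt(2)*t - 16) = 5*t^2 - 12*sqrt(2)*t + 8*t + 31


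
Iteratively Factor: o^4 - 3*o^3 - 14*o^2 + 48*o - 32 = (o - 4)*(o^3 + o^2 - 10*o + 8) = (o - 4)*(o - 1)*(o^2 + 2*o - 8) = (o - 4)*(o - 1)*(o + 4)*(o - 2)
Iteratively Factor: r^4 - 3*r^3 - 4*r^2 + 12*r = (r)*(r^3 - 3*r^2 - 4*r + 12) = r*(r - 2)*(r^2 - r - 6) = r*(r - 2)*(r + 2)*(r - 3)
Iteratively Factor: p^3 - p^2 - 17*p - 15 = (p - 5)*(p^2 + 4*p + 3) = (p - 5)*(p + 1)*(p + 3)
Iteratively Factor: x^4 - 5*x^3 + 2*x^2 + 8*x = (x + 1)*(x^3 - 6*x^2 + 8*x) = (x - 2)*(x + 1)*(x^2 - 4*x) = (x - 4)*(x - 2)*(x + 1)*(x)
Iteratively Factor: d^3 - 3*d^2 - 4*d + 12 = (d - 3)*(d^2 - 4) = (d - 3)*(d + 2)*(d - 2)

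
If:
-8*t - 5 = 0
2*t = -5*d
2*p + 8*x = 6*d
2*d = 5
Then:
No Solution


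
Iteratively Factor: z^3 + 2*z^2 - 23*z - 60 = (z - 5)*(z^2 + 7*z + 12) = (z - 5)*(z + 3)*(z + 4)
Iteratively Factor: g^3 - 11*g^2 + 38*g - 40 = (g - 4)*(g^2 - 7*g + 10) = (g - 4)*(g - 2)*(g - 5)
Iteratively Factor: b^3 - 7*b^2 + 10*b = (b - 2)*(b^2 - 5*b) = b*(b - 2)*(b - 5)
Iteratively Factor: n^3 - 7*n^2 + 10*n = (n)*(n^2 - 7*n + 10) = n*(n - 5)*(n - 2)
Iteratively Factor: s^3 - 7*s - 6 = (s + 1)*(s^2 - s - 6) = (s + 1)*(s + 2)*(s - 3)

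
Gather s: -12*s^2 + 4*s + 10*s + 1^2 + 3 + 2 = -12*s^2 + 14*s + 6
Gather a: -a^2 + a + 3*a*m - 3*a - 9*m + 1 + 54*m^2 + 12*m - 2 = -a^2 + a*(3*m - 2) + 54*m^2 + 3*m - 1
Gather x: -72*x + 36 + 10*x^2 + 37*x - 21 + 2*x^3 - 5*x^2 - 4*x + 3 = 2*x^3 + 5*x^2 - 39*x + 18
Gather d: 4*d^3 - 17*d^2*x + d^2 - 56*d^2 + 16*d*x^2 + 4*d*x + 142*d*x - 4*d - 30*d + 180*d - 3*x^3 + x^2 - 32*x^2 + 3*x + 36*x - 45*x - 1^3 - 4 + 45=4*d^3 + d^2*(-17*x - 55) + d*(16*x^2 + 146*x + 146) - 3*x^3 - 31*x^2 - 6*x + 40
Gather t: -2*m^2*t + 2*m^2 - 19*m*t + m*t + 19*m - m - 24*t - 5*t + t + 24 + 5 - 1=2*m^2 + 18*m + t*(-2*m^2 - 18*m - 28) + 28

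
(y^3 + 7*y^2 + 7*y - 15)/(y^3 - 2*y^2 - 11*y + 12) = (y + 5)/(y - 4)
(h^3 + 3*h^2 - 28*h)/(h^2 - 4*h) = h + 7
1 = 1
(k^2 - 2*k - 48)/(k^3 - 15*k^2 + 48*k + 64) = (k + 6)/(k^2 - 7*k - 8)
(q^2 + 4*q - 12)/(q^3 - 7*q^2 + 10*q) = (q + 6)/(q*(q - 5))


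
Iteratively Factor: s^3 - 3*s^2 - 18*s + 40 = (s - 2)*(s^2 - s - 20) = (s - 2)*(s + 4)*(s - 5)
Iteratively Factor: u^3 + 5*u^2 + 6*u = (u)*(u^2 + 5*u + 6) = u*(u + 3)*(u + 2)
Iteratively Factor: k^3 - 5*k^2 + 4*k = (k)*(k^2 - 5*k + 4) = k*(k - 1)*(k - 4)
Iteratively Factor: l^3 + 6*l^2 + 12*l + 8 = (l + 2)*(l^2 + 4*l + 4) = (l + 2)^2*(l + 2)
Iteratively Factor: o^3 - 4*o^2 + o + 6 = (o - 3)*(o^2 - o - 2) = (o - 3)*(o - 2)*(o + 1)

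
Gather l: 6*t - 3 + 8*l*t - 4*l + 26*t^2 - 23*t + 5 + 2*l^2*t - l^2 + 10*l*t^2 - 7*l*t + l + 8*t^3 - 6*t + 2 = l^2*(2*t - 1) + l*(10*t^2 + t - 3) + 8*t^3 + 26*t^2 - 23*t + 4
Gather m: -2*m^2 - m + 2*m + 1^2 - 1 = -2*m^2 + m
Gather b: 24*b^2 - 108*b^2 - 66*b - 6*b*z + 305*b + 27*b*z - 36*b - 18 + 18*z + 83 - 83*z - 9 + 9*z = -84*b^2 + b*(21*z + 203) - 56*z + 56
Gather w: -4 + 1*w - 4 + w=2*w - 8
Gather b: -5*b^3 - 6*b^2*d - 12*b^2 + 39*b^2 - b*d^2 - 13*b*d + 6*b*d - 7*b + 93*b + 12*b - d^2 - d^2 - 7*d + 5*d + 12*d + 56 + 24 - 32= -5*b^3 + b^2*(27 - 6*d) + b*(-d^2 - 7*d + 98) - 2*d^2 + 10*d + 48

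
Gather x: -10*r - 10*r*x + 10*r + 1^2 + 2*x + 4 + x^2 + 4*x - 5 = x^2 + x*(6 - 10*r)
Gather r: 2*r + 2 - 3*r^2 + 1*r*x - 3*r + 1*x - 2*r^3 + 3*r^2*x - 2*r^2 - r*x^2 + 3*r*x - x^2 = -2*r^3 + r^2*(3*x - 5) + r*(-x^2 + 4*x - 1) - x^2 + x + 2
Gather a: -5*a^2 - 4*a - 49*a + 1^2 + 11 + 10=-5*a^2 - 53*a + 22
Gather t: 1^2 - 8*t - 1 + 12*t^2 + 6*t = 12*t^2 - 2*t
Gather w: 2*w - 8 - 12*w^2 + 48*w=-12*w^2 + 50*w - 8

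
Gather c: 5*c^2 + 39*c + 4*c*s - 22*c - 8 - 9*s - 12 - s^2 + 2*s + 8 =5*c^2 + c*(4*s + 17) - s^2 - 7*s - 12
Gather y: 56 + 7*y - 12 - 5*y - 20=2*y + 24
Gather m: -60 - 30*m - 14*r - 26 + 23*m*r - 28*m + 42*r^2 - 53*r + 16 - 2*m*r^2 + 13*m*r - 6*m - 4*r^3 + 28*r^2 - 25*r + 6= m*(-2*r^2 + 36*r - 64) - 4*r^3 + 70*r^2 - 92*r - 64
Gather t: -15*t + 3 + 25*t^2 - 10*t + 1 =25*t^2 - 25*t + 4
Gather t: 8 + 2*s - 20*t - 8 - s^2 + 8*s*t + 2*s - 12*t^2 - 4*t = -s^2 + 4*s - 12*t^2 + t*(8*s - 24)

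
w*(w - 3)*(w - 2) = w^3 - 5*w^2 + 6*w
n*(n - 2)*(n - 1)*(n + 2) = n^4 - n^3 - 4*n^2 + 4*n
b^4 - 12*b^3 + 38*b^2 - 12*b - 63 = (b - 7)*(b - 3)^2*(b + 1)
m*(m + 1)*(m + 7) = m^3 + 8*m^2 + 7*m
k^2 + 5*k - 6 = (k - 1)*(k + 6)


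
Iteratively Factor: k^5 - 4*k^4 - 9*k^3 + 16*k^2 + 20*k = (k - 5)*(k^4 + k^3 - 4*k^2 - 4*k) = (k - 5)*(k + 2)*(k^3 - k^2 - 2*k) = (k - 5)*(k - 2)*(k + 2)*(k^2 + k) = (k - 5)*(k - 2)*(k + 1)*(k + 2)*(k)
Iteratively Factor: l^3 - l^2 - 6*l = (l)*(l^2 - l - 6) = l*(l - 3)*(l + 2)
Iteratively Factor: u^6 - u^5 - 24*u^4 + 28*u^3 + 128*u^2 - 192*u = (u)*(u^5 - u^4 - 24*u^3 + 28*u^2 + 128*u - 192) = u*(u - 4)*(u^4 + 3*u^3 - 12*u^2 - 20*u + 48) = u*(u - 4)*(u + 4)*(u^3 - u^2 - 8*u + 12) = u*(u - 4)*(u - 2)*(u + 4)*(u^2 + u - 6) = u*(u - 4)*(u - 2)^2*(u + 4)*(u + 3)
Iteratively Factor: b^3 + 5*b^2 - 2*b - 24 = (b - 2)*(b^2 + 7*b + 12) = (b - 2)*(b + 4)*(b + 3)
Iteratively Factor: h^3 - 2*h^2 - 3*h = (h)*(h^2 - 2*h - 3) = h*(h - 3)*(h + 1)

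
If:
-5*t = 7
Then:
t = -7/5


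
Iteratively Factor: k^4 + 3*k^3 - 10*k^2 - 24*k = (k + 4)*(k^3 - k^2 - 6*k) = (k - 3)*(k + 4)*(k^2 + 2*k) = k*(k - 3)*(k + 4)*(k + 2)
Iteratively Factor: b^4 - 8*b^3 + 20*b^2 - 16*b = (b - 4)*(b^3 - 4*b^2 + 4*b) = b*(b - 4)*(b^2 - 4*b + 4) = b*(b - 4)*(b - 2)*(b - 2)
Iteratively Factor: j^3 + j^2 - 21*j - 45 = (j + 3)*(j^2 - 2*j - 15) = (j - 5)*(j + 3)*(j + 3)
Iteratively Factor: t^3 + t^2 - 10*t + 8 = (t - 1)*(t^2 + 2*t - 8) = (t - 2)*(t - 1)*(t + 4)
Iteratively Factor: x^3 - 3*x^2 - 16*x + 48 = (x - 4)*(x^2 + x - 12) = (x - 4)*(x - 3)*(x + 4)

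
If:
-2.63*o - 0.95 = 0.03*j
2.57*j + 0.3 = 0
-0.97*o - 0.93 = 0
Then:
No Solution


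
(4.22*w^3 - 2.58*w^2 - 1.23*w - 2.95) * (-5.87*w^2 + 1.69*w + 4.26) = -24.7714*w^5 + 22.2764*w^4 + 20.8371*w^3 + 4.247*w^2 - 10.2253*w - 12.567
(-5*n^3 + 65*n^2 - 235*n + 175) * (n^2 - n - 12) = -5*n^5 + 70*n^4 - 240*n^3 - 370*n^2 + 2645*n - 2100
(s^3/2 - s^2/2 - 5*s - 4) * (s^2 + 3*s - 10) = s^5/2 + s^4 - 23*s^3/2 - 14*s^2 + 38*s + 40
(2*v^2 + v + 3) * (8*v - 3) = 16*v^3 + 2*v^2 + 21*v - 9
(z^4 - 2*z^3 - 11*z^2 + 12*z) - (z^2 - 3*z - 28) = z^4 - 2*z^3 - 12*z^2 + 15*z + 28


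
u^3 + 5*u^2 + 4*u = u*(u + 1)*(u + 4)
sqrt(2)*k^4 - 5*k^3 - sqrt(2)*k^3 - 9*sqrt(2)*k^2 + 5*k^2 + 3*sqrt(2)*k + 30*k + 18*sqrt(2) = (k - 3)*(k + 2)*(k - 3*sqrt(2))*(sqrt(2)*k + 1)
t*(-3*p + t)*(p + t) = -3*p^2*t - 2*p*t^2 + t^3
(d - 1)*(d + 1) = d^2 - 1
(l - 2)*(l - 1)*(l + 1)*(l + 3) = l^4 + l^3 - 7*l^2 - l + 6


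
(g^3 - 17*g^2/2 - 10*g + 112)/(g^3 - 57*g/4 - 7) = 2*(g - 8)/(2*g + 1)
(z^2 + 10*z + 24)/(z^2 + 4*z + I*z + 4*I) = (z + 6)/(z + I)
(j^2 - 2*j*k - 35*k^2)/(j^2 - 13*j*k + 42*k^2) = (j + 5*k)/(j - 6*k)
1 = 1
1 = 1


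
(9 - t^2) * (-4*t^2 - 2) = 4*t^4 - 34*t^2 - 18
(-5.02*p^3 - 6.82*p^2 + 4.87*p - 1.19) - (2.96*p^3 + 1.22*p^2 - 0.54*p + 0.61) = -7.98*p^3 - 8.04*p^2 + 5.41*p - 1.8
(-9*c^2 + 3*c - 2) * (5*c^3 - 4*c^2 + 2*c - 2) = -45*c^5 + 51*c^4 - 40*c^3 + 32*c^2 - 10*c + 4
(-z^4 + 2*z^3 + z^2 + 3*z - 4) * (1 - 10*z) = 10*z^5 - 21*z^4 - 8*z^3 - 29*z^2 + 43*z - 4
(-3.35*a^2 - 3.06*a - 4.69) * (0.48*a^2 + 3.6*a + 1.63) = -1.608*a^4 - 13.5288*a^3 - 18.7277*a^2 - 21.8718*a - 7.6447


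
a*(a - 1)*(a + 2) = a^3 + a^2 - 2*a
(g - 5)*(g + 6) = g^2 + g - 30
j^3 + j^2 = j^2*(j + 1)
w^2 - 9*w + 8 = (w - 8)*(w - 1)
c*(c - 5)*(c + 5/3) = c^3 - 10*c^2/3 - 25*c/3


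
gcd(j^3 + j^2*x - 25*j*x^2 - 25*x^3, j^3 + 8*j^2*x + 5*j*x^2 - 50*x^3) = j + 5*x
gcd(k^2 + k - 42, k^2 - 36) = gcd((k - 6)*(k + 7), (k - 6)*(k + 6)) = k - 6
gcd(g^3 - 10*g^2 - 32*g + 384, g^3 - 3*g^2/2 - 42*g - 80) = g - 8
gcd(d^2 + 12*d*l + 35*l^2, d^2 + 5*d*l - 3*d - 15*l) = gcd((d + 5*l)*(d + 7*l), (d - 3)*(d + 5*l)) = d + 5*l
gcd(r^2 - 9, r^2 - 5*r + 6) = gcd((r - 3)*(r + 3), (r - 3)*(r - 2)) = r - 3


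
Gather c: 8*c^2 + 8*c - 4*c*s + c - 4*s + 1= 8*c^2 + c*(9 - 4*s) - 4*s + 1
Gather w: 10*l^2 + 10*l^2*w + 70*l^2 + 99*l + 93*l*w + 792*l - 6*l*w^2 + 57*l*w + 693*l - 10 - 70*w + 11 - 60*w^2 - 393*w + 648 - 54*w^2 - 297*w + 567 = 80*l^2 + 1584*l + w^2*(-6*l - 114) + w*(10*l^2 + 150*l - 760) + 1216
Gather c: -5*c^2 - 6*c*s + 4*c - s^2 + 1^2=-5*c^2 + c*(4 - 6*s) - s^2 + 1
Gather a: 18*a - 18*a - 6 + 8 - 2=0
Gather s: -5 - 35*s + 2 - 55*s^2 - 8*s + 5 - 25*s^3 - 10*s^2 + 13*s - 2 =-25*s^3 - 65*s^2 - 30*s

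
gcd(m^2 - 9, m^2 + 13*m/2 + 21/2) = m + 3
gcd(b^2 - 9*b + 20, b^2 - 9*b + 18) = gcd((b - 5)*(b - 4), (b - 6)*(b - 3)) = 1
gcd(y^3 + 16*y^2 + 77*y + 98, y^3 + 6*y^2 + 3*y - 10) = y + 2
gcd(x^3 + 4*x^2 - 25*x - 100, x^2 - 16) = x + 4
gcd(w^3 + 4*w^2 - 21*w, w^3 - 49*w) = w^2 + 7*w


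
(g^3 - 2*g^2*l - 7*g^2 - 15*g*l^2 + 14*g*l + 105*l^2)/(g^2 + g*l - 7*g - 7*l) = (g^2 - 2*g*l - 15*l^2)/(g + l)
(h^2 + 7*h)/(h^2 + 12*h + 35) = h/(h + 5)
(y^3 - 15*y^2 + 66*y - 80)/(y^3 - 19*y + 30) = (y^2 - 13*y + 40)/(y^2 + 2*y - 15)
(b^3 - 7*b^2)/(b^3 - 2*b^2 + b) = b*(b - 7)/(b^2 - 2*b + 1)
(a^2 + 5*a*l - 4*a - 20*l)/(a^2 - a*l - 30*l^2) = (a - 4)/(a - 6*l)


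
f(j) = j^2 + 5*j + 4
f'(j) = 2*j + 5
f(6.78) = 83.87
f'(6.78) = 18.56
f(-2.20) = -2.16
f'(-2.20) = 0.60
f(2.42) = 21.96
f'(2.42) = 9.84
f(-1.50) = -1.25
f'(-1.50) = 2.00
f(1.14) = 11.00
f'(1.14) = 7.28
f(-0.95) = 0.15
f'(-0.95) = 3.10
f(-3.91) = -0.26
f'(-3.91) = -2.82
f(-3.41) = -1.42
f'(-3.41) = -1.82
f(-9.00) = 40.00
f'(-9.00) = -13.00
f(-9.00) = 40.00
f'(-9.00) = -13.00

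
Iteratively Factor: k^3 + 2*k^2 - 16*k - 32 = (k + 2)*(k^2 - 16) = (k + 2)*(k + 4)*(k - 4)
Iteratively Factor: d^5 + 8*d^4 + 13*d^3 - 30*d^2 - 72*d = (d)*(d^4 + 8*d^3 + 13*d^2 - 30*d - 72) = d*(d + 3)*(d^3 + 5*d^2 - 2*d - 24) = d*(d - 2)*(d + 3)*(d^2 + 7*d + 12) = d*(d - 2)*(d + 3)*(d + 4)*(d + 3)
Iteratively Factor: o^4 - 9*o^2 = (o + 3)*(o^3 - 3*o^2) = o*(o + 3)*(o^2 - 3*o) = o*(o - 3)*(o + 3)*(o)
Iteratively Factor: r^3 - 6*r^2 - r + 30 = (r + 2)*(r^2 - 8*r + 15) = (r - 5)*(r + 2)*(r - 3)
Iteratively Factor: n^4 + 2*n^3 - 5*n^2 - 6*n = (n - 2)*(n^3 + 4*n^2 + 3*n) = (n - 2)*(n + 1)*(n^2 + 3*n) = (n - 2)*(n + 1)*(n + 3)*(n)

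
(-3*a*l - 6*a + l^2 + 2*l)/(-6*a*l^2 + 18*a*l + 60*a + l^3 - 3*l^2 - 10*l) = (3*a - l)/(6*a*l - 30*a - l^2 + 5*l)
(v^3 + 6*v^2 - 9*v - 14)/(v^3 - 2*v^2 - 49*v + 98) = (v + 1)/(v - 7)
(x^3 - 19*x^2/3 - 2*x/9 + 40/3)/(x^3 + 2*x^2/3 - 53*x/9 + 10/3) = (3*x^2 - 14*x - 24)/(3*x^2 + 7*x - 6)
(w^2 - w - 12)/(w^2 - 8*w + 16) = (w + 3)/(w - 4)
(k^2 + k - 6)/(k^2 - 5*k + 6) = (k + 3)/(k - 3)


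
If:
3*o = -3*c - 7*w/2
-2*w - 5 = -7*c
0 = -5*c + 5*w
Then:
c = 1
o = -13/6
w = 1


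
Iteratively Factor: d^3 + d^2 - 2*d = (d - 1)*(d^2 + 2*d) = d*(d - 1)*(d + 2)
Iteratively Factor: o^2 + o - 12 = (o - 3)*(o + 4)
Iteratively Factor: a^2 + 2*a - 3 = (a + 3)*(a - 1)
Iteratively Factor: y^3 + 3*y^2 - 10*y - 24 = (y - 3)*(y^2 + 6*y + 8) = (y - 3)*(y + 2)*(y + 4)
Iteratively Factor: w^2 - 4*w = (w)*(w - 4)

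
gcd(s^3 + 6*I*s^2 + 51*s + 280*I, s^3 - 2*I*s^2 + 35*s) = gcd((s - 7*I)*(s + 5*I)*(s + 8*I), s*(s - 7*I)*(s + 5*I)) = s^2 - 2*I*s + 35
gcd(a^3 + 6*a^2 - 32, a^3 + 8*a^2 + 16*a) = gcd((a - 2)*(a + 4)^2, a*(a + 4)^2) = a^2 + 8*a + 16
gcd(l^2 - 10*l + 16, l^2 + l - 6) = l - 2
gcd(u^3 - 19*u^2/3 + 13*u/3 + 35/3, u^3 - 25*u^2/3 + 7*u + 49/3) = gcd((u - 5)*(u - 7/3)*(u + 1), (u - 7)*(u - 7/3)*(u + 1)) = u^2 - 4*u/3 - 7/3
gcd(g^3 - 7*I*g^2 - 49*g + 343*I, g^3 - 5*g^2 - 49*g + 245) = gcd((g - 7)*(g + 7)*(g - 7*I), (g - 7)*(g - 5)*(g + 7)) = g^2 - 49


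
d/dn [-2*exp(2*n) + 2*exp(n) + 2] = (2 - 4*exp(n))*exp(n)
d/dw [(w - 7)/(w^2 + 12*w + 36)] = (20 - w)/(w^3 + 18*w^2 + 108*w + 216)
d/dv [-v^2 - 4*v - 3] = -2*v - 4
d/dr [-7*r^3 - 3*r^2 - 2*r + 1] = -21*r^2 - 6*r - 2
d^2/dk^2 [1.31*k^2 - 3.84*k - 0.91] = 2.62000000000000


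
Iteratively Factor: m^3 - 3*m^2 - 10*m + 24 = (m - 2)*(m^2 - m - 12) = (m - 4)*(m - 2)*(m + 3)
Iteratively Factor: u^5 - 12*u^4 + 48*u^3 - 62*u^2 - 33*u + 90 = (u - 3)*(u^4 - 9*u^3 + 21*u^2 + u - 30) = (u - 3)^2*(u^3 - 6*u^2 + 3*u + 10) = (u - 5)*(u - 3)^2*(u^2 - u - 2) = (u - 5)*(u - 3)^2*(u + 1)*(u - 2)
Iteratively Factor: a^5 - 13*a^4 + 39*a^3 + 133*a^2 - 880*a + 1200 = (a - 5)*(a^4 - 8*a^3 - a^2 + 128*a - 240) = (a - 5)^2*(a^3 - 3*a^2 - 16*a + 48) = (a - 5)^2*(a - 4)*(a^2 + a - 12) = (a - 5)^2*(a - 4)*(a + 4)*(a - 3)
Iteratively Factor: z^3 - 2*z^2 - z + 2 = (z + 1)*(z^2 - 3*z + 2) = (z - 1)*(z + 1)*(z - 2)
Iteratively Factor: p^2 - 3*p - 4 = (p + 1)*(p - 4)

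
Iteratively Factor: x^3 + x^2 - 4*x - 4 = (x + 2)*(x^2 - x - 2) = (x - 2)*(x + 2)*(x + 1)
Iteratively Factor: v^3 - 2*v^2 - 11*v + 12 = (v - 1)*(v^2 - v - 12) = (v - 4)*(v - 1)*(v + 3)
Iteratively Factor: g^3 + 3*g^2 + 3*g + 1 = (g + 1)*(g^2 + 2*g + 1) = (g + 1)^2*(g + 1)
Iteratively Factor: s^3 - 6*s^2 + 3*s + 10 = (s - 5)*(s^2 - s - 2) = (s - 5)*(s + 1)*(s - 2)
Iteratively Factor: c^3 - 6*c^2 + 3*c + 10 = (c + 1)*(c^2 - 7*c + 10) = (c - 2)*(c + 1)*(c - 5)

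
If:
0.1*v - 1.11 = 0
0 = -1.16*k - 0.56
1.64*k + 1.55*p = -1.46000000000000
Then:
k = -0.48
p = -0.43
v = 11.10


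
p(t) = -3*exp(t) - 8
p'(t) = -3*exp(t)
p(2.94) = -64.75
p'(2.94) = -56.75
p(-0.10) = -10.71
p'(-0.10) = -2.71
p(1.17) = -17.67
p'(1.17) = -9.67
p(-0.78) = -9.38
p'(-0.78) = -1.38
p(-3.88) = -8.06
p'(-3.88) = -0.06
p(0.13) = -11.42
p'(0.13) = -3.42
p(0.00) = -11.00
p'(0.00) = -3.00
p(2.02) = -30.61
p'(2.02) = -22.61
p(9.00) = -24317.25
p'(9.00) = -24309.25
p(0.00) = -11.00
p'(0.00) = -3.00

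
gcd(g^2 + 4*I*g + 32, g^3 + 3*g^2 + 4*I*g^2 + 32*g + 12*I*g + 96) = g^2 + 4*I*g + 32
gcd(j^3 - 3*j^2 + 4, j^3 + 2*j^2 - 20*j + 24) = j^2 - 4*j + 4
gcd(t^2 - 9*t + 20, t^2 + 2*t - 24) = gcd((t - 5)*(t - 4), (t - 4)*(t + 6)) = t - 4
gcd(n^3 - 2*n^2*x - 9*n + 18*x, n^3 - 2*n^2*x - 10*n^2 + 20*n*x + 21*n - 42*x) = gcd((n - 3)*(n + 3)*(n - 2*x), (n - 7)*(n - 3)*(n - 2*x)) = -n^2 + 2*n*x + 3*n - 6*x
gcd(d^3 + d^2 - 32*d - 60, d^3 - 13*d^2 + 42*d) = d - 6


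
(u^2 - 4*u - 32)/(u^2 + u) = (u^2 - 4*u - 32)/(u*(u + 1))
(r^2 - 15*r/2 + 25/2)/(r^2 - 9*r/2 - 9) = (-2*r^2 + 15*r - 25)/(-2*r^2 + 9*r + 18)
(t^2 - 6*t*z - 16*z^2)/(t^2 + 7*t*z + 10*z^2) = (t - 8*z)/(t + 5*z)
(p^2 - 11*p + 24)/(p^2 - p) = (p^2 - 11*p + 24)/(p*(p - 1))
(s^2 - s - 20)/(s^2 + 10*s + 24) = (s - 5)/(s + 6)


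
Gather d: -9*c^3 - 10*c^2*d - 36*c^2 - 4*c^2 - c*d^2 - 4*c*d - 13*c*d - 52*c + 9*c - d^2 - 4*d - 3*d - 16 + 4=-9*c^3 - 40*c^2 - 43*c + d^2*(-c - 1) + d*(-10*c^2 - 17*c - 7) - 12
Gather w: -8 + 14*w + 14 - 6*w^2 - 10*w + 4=-6*w^2 + 4*w + 10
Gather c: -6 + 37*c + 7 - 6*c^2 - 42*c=-6*c^2 - 5*c + 1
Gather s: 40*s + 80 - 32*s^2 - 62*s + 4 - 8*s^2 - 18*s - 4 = -40*s^2 - 40*s + 80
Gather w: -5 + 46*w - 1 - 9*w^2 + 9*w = -9*w^2 + 55*w - 6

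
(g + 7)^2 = g^2 + 14*g + 49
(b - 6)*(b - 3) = b^2 - 9*b + 18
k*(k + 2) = k^2 + 2*k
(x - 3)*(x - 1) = x^2 - 4*x + 3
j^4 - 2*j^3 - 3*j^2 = j^2*(j - 3)*(j + 1)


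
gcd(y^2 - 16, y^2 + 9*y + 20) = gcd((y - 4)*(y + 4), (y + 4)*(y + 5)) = y + 4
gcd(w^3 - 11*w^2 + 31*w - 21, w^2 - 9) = w - 3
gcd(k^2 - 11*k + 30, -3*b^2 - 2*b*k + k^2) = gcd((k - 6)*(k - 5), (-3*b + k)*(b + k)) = 1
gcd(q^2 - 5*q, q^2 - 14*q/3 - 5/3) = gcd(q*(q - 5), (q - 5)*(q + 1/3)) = q - 5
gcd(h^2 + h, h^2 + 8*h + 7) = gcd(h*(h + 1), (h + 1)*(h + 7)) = h + 1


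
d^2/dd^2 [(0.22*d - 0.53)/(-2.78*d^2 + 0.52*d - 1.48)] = (-(0.22*d - 0.53)*(5.56*d - 0.52)*(11.12*d - 1.04) + (3.6696*d - 3.1756)*(2.78*d^2 - 0.52*d + 1.48))/(2.78*d^2 - 0.52*d + 1.48)^3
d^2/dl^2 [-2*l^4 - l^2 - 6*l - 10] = -24*l^2 - 2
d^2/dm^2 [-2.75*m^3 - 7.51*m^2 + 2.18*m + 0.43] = -16.5*m - 15.02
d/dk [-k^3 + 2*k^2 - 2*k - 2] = -3*k^2 + 4*k - 2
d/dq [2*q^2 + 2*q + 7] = 4*q + 2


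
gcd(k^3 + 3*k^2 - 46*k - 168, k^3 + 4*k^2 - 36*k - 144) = k^2 + 10*k + 24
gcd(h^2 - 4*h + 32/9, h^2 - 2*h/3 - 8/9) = h - 4/3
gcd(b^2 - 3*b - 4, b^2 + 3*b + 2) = b + 1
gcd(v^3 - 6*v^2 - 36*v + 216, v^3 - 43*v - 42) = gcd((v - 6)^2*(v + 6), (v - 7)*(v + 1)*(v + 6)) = v + 6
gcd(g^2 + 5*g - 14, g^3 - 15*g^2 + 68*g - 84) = g - 2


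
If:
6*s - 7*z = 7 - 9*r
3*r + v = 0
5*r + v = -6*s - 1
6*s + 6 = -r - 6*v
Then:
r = 5/19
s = -29/114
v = -15/19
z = -117/133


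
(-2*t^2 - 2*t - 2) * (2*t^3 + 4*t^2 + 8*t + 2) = -4*t^5 - 12*t^4 - 28*t^3 - 28*t^2 - 20*t - 4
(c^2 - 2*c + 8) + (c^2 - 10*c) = 2*c^2 - 12*c + 8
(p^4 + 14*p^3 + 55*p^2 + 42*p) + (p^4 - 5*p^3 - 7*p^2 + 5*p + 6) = 2*p^4 + 9*p^3 + 48*p^2 + 47*p + 6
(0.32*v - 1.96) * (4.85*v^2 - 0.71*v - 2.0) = 1.552*v^3 - 9.7332*v^2 + 0.7516*v + 3.92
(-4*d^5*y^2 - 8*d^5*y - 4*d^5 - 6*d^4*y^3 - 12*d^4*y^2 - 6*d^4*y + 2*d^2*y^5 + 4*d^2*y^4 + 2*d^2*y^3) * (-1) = 4*d^5*y^2 + 8*d^5*y + 4*d^5 + 6*d^4*y^3 + 12*d^4*y^2 + 6*d^4*y - 2*d^2*y^5 - 4*d^2*y^4 - 2*d^2*y^3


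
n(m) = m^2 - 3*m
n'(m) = 2*m - 3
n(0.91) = -1.90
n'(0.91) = -1.18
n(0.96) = -1.96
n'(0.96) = -1.08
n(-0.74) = 2.77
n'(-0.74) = -4.48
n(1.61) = -2.24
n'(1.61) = 0.22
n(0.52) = -1.29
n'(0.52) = -1.96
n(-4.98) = 39.74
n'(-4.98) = -12.96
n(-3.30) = 20.79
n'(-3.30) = -9.60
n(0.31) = -0.83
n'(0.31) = -2.38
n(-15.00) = 270.00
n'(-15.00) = -33.00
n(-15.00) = 270.00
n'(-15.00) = -33.00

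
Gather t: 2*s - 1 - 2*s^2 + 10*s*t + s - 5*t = -2*s^2 + 3*s + t*(10*s - 5) - 1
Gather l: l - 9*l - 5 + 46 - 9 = 32 - 8*l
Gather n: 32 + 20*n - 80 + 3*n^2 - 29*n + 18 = 3*n^2 - 9*n - 30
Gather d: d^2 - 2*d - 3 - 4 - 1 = d^2 - 2*d - 8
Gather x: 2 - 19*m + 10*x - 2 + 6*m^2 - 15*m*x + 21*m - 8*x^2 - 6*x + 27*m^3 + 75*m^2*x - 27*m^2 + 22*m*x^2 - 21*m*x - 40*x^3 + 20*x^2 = 27*m^3 - 21*m^2 + 2*m - 40*x^3 + x^2*(22*m + 12) + x*(75*m^2 - 36*m + 4)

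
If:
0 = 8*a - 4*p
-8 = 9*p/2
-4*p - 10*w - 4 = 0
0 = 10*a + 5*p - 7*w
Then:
No Solution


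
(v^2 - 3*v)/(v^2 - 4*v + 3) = v/(v - 1)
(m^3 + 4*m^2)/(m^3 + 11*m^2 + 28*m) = m/(m + 7)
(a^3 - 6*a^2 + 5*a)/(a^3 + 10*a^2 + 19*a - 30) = a*(a - 5)/(a^2 + 11*a + 30)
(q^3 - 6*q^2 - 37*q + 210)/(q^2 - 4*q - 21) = (q^2 + q - 30)/(q + 3)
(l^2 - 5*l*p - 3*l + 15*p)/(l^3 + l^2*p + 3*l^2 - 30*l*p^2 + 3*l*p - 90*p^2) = (l - 3)/(l^2 + 6*l*p + 3*l + 18*p)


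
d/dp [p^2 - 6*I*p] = 2*p - 6*I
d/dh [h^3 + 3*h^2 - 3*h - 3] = 3*h^2 + 6*h - 3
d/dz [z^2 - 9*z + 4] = 2*z - 9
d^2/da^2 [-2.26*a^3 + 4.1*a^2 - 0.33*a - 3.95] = 8.2 - 13.56*a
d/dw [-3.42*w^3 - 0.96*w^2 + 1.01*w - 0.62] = -10.26*w^2 - 1.92*w + 1.01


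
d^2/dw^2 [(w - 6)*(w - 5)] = 2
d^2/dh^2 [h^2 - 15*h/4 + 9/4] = 2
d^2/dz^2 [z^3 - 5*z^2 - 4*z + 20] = 6*z - 10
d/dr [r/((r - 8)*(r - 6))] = (48 - r^2)/(r^4 - 28*r^3 + 292*r^2 - 1344*r + 2304)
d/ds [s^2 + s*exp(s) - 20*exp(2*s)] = s*exp(s) + 2*s - 40*exp(2*s) + exp(s)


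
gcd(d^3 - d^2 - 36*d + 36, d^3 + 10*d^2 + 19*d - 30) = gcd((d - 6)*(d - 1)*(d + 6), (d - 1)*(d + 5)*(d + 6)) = d^2 + 5*d - 6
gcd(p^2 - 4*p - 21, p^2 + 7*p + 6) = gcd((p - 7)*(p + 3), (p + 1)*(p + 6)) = 1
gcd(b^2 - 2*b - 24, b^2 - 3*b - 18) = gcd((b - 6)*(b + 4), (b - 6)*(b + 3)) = b - 6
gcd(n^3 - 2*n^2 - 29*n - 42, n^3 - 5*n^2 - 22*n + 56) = n - 7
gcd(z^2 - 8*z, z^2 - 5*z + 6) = 1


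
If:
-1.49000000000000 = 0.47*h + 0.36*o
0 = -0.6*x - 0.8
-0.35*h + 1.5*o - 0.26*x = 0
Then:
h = -2.54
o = -0.82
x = -1.33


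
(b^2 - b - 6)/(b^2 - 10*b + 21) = (b + 2)/(b - 7)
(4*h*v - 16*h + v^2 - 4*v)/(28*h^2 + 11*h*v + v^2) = (v - 4)/(7*h + v)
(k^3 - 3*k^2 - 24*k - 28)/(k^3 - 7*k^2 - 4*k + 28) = (k + 2)/(k - 2)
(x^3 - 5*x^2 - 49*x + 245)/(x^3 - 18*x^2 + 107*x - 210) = (x + 7)/(x - 6)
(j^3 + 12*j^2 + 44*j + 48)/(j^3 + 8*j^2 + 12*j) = (j + 4)/j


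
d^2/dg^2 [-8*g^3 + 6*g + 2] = -48*g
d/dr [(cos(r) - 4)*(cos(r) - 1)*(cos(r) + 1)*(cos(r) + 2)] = 2*(-2*cos(r)^3 + 3*cos(r)^2 + 9*cos(r) - 1)*sin(r)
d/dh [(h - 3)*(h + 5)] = 2*h + 2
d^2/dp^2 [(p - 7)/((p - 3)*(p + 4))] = 2*(p^3 - 21*p^2 + 15*p - 79)/(p^6 + 3*p^5 - 33*p^4 - 71*p^3 + 396*p^2 + 432*p - 1728)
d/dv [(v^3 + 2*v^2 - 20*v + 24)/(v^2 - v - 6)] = (v^4 - 2*v^3 - 72*v + 144)/(v^4 - 2*v^3 - 11*v^2 + 12*v + 36)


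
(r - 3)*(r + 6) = r^2 + 3*r - 18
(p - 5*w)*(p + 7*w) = p^2 + 2*p*w - 35*w^2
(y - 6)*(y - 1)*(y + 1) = y^3 - 6*y^2 - y + 6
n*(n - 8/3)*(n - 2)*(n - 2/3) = n^4 - 16*n^3/3 + 76*n^2/9 - 32*n/9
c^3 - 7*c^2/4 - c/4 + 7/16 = (c - 7/4)*(c - 1/2)*(c + 1/2)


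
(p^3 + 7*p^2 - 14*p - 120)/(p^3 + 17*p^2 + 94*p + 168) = (p^2 + p - 20)/(p^2 + 11*p + 28)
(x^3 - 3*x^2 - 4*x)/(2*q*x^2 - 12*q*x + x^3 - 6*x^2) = (x^2 - 3*x - 4)/(2*q*x - 12*q + x^2 - 6*x)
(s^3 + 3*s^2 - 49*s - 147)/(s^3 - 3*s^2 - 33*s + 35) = (s^2 + 10*s + 21)/(s^2 + 4*s - 5)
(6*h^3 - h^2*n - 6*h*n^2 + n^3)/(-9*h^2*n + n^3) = (-6*h^3 + h^2*n + 6*h*n^2 - n^3)/(n*(9*h^2 - n^2))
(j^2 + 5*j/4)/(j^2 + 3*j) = (j + 5/4)/(j + 3)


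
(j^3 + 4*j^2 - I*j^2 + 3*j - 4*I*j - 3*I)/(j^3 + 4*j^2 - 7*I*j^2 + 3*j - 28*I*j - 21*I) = (j - I)/(j - 7*I)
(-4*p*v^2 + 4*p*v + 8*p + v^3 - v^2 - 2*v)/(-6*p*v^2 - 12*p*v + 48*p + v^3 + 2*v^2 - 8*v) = (4*p*v + 4*p - v^2 - v)/(6*p*v + 24*p - v^2 - 4*v)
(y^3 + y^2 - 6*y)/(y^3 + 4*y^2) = (y^2 + y - 6)/(y*(y + 4))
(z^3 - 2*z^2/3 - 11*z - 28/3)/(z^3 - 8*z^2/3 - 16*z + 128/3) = (3*z^2 + 10*z + 7)/(3*z^2 + 4*z - 32)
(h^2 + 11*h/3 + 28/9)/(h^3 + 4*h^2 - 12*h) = (9*h^2 + 33*h + 28)/(9*h*(h^2 + 4*h - 12))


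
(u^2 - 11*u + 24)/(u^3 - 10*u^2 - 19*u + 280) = (u - 3)/(u^2 - 2*u - 35)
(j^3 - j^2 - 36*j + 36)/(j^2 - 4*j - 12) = (j^2 + 5*j - 6)/(j + 2)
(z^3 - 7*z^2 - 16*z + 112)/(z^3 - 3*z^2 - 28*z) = (z - 4)/z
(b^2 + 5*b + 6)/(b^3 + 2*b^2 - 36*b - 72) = (b + 3)/(b^2 - 36)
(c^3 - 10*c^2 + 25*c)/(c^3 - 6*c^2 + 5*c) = (c - 5)/(c - 1)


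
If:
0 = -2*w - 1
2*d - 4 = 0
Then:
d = 2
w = -1/2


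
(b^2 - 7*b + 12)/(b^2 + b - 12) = (b - 4)/(b + 4)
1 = 1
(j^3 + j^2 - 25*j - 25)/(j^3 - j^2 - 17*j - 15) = (j + 5)/(j + 3)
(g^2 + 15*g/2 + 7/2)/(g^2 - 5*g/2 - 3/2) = (g + 7)/(g - 3)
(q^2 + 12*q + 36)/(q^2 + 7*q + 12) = (q^2 + 12*q + 36)/(q^2 + 7*q + 12)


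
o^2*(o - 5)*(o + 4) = o^4 - o^3 - 20*o^2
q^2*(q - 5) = q^3 - 5*q^2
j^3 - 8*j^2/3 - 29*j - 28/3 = (j - 7)*(j + 1/3)*(j + 4)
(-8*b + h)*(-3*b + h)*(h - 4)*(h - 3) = 24*b^2*h^2 - 168*b^2*h + 288*b^2 - 11*b*h^3 + 77*b*h^2 - 132*b*h + h^4 - 7*h^3 + 12*h^2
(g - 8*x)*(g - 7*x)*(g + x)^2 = g^4 - 13*g^3*x + 27*g^2*x^2 + 97*g*x^3 + 56*x^4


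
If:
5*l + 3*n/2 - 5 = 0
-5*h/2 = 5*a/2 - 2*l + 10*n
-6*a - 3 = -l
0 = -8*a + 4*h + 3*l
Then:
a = -1879/5178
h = -6953/5178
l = 710/863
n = 510/863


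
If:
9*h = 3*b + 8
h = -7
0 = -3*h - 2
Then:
No Solution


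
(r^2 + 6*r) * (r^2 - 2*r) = r^4 + 4*r^3 - 12*r^2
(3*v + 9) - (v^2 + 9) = -v^2 + 3*v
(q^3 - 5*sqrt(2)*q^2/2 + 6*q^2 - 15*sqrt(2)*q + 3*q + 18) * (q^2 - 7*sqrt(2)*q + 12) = q^5 - 19*sqrt(2)*q^4/2 + 6*q^4 - 57*sqrt(2)*q^3 + 50*q^3 - 51*sqrt(2)*q^2 + 300*q^2 - 306*sqrt(2)*q + 36*q + 216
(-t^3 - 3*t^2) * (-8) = 8*t^3 + 24*t^2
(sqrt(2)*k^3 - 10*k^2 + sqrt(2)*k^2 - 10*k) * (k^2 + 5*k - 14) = sqrt(2)*k^5 - 10*k^4 + 6*sqrt(2)*k^4 - 60*k^3 - 9*sqrt(2)*k^3 - 14*sqrt(2)*k^2 + 90*k^2 + 140*k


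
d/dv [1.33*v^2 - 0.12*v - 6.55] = 2.66*v - 0.12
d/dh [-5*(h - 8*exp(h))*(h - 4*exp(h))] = 60*h*exp(h) - 10*h - 320*exp(2*h) + 60*exp(h)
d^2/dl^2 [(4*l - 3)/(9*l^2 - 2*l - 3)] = 2*((35 - 108*l)*(-9*l^2 + 2*l + 3) - 4*(4*l - 3)*(9*l - 1)^2)/(-9*l^2 + 2*l + 3)^3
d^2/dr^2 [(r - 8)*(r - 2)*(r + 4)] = 6*r - 12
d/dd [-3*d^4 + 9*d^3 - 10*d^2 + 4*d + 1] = -12*d^3 + 27*d^2 - 20*d + 4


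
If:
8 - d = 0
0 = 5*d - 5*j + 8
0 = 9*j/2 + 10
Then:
No Solution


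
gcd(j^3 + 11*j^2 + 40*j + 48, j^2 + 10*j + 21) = j + 3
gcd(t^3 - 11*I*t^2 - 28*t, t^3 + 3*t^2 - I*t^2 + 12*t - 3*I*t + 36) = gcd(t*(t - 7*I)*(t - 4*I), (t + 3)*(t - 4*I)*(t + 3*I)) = t - 4*I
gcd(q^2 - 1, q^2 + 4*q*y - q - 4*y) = q - 1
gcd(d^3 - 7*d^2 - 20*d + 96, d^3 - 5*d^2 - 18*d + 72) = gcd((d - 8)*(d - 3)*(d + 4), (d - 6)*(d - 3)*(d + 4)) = d^2 + d - 12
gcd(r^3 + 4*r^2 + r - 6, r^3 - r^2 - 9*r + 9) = r^2 + 2*r - 3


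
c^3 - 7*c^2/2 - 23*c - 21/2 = (c - 7)*(c + 1/2)*(c + 3)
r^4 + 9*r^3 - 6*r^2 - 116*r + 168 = (r - 2)^2*(r + 6)*(r + 7)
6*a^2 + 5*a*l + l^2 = (2*a + l)*(3*a + l)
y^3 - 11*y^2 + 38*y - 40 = (y - 5)*(y - 4)*(y - 2)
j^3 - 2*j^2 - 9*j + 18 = (j - 3)*(j - 2)*(j + 3)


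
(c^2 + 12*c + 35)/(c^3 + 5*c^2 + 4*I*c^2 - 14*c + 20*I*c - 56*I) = (c + 5)/(c^2 + c*(-2 + 4*I) - 8*I)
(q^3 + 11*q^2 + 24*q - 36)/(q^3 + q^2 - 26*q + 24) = (q + 6)/(q - 4)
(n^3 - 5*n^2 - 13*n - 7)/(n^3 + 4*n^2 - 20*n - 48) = (n^3 - 5*n^2 - 13*n - 7)/(n^3 + 4*n^2 - 20*n - 48)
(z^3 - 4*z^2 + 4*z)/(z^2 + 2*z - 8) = z*(z - 2)/(z + 4)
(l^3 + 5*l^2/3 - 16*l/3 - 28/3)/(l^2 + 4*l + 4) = l - 7/3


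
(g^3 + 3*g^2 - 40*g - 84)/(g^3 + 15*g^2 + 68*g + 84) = (g - 6)/(g + 6)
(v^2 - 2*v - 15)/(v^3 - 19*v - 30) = 1/(v + 2)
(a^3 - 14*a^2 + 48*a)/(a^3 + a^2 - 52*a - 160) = a*(a - 6)/(a^2 + 9*a + 20)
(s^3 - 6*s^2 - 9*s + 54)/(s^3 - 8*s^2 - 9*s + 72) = (s - 6)/(s - 8)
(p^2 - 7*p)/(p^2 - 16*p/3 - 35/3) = 3*p/(3*p + 5)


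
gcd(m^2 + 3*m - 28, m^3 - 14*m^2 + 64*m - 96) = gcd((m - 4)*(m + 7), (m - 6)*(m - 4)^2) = m - 4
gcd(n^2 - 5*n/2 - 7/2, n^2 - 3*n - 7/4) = n - 7/2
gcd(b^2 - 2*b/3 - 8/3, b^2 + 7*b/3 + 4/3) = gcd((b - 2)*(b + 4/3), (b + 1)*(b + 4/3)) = b + 4/3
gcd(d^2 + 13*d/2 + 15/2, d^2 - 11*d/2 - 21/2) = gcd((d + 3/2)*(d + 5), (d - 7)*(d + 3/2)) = d + 3/2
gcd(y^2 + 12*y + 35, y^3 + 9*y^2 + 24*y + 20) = y + 5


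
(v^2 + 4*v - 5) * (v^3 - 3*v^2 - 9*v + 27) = v^5 + v^4 - 26*v^3 + 6*v^2 + 153*v - 135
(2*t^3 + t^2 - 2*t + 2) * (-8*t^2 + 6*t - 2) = -16*t^5 + 4*t^4 + 18*t^3 - 30*t^2 + 16*t - 4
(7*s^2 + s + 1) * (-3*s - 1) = -21*s^3 - 10*s^2 - 4*s - 1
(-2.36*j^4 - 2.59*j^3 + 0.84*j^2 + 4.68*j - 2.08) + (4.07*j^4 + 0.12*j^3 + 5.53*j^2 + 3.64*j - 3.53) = 1.71*j^4 - 2.47*j^3 + 6.37*j^2 + 8.32*j - 5.61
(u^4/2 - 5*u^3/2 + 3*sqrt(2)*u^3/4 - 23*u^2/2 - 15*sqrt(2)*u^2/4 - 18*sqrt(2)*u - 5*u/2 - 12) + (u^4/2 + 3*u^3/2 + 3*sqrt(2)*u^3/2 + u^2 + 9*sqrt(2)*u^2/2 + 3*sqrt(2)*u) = u^4 - u^3 + 9*sqrt(2)*u^3/4 - 21*u^2/2 + 3*sqrt(2)*u^2/4 - 15*sqrt(2)*u - 5*u/2 - 12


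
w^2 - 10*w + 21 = (w - 7)*(w - 3)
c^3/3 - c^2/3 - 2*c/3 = c*(c/3 + 1/3)*(c - 2)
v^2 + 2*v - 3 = (v - 1)*(v + 3)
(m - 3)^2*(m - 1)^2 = m^4 - 8*m^3 + 22*m^2 - 24*m + 9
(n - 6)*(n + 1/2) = n^2 - 11*n/2 - 3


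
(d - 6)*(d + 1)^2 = d^3 - 4*d^2 - 11*d - 6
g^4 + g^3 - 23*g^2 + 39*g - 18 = (g - 3)*(g - 1)^2*(g + 6)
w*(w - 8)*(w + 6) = w^3 - 2*w^2 - 48*w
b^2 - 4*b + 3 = (b - 3)*(b - 1)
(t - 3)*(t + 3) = t^2 - 9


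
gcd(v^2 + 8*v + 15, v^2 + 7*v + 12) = v + 3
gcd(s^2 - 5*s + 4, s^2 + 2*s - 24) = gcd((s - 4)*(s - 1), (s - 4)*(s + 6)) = s - 4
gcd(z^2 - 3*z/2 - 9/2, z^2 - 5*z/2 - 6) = z + 3/2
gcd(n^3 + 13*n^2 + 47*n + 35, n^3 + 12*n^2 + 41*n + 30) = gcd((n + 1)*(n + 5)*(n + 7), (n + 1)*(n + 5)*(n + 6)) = n^2 + 6*n + 5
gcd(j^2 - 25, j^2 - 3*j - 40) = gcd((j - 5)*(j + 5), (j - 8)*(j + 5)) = j + 5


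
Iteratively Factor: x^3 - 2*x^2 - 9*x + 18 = (x + 3)*(x^2 - 5*x + 6) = (x - 3)*(x + 3)*(x - 2)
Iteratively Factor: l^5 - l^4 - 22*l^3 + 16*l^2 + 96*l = (l + 4)*(l^4 - 5*l^3 - 2*l^2 + 24*l) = (l + 2)*(l + 4)*(l^3 - 7*l^2 + 12*l) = (l - 3)*(l + 2)*(l + 4)*(l^2 - 4*l) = (l - 4)*(l - 3)*(l + 2)*(l + 4)*(l)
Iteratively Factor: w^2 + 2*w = (w)*(w + 2)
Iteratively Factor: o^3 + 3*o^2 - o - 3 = (o + 1)*(o^2 + 2*o - 3) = (o - 1)*(o + 1)*(o + 3)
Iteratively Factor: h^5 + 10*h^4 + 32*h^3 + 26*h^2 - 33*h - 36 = (h + 3)*(h^4 + 7*h^3 + 11*h^2 - 7*h - 12) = (h + 1)*(h + 3)*(h^3 + 6*h^2 + 5*h - 12) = (h + 1)*(h + 3)*(h + 4)*(h^2 + 2*h - 3) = (h + 1)*(h + 3)^2*(h + 4)*(h - 1)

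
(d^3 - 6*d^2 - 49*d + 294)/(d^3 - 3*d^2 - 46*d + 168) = (d - 7)/(d - 4)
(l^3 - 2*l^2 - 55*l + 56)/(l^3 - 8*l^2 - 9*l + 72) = (l^2 + 6*l - 7)/(l^2 - 9)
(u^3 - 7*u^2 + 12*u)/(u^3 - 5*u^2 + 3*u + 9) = u*(u - 4)/(u^2 - 2*u - 3)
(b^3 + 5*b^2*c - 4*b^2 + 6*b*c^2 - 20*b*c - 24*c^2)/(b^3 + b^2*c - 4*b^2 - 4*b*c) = (b^2 + 5*b*c + 6*c^2)/(b*(b + c))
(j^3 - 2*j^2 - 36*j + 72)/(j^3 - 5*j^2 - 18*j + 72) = (j^2 + 4*j - 12)/(j^2 + j - 12)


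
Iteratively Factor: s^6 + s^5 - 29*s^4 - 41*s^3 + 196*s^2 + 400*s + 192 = (s + 3)*(s^5 - 2*s^4 - 23*s^3 + 28*s^2 + 112*s + 64) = (s - 4)*(s + 3)*(s^4 + 2*s^3 - 15*s^2 - 32*s - 16) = (s - 4)*(s + 3)*(s + 4)*(s^3 - 2*s^2 - 7*s - 4) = (s - 4)*(s + 1)*(s + 3)*(s + 4)*(s^2 - 3*s - 4) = (s - 4)^2*(s + 1)*(s + 3)*(s + 4)*(s + 1)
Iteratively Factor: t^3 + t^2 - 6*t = (t)*(t^2 + t - 6) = t*(t - 2)*(t + 3)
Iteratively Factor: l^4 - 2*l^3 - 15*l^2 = (l)*(l^3 - 2*l^2 - 15*l) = l*(l - 5)*(l^2 + 3*l) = l*(l - 5)*(l + 3)*(l)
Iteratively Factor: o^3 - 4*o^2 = (o - 4)*(o^2) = o*(o - 4)*(o)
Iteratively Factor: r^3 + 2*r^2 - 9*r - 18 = (r + 3)*(r^2 - r - 6) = (r + 2)*(r + 3)*(r - 3)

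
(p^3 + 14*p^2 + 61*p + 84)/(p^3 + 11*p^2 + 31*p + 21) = (p + 4)/(p + 1)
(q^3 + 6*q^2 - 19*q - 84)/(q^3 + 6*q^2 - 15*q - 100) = (q^2 + 10*q + 21)/(q^2 + 10*q + 25)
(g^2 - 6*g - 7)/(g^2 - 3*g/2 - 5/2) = 2*(g - 7)/(2*g - 5)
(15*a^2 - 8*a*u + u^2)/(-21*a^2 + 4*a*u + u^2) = (-5*a + u)/(7*a + u)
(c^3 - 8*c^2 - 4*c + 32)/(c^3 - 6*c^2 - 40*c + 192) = (c^2 - 4)/(c^2 + 2*c - 24)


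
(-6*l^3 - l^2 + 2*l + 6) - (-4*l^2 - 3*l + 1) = -6*l^3 + 3*l^2 + 5*l + 5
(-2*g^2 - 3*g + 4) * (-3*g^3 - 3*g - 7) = 6*g^5 + 9*g^4 - 6*g^3 + 23*g^2 + 9*g - 28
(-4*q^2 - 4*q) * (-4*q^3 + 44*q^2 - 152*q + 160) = 16*q^5 - 160*q^4 + 432*q^3 - 32*q^2 - 640*q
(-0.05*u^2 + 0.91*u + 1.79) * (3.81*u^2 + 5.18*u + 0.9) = -0.1905*u^4 + 3.2081*u^3 + 11.4887*u^2 + 10.0912*u + 1.611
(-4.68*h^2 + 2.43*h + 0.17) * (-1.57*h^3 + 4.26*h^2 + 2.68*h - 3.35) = 7.3476*h^5 - 23.7519*h^4 - 2.4575*h^3 + 22.9146*h^2 - 7.6849*h - 0.5695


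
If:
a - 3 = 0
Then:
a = 3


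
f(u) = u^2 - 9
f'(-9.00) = -18.00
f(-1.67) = -6.21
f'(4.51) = 9.02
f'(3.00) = 6.00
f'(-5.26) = -10.52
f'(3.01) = 6.02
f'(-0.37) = -0.74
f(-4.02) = 7.16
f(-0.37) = -8.86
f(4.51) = 11.34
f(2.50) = -2.75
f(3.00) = 0.00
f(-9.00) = 72.00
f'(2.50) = 5.00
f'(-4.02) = -8.04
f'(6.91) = 13.82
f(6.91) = 38.75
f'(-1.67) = -3.34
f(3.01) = 0.06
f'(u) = 2*u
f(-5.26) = 18.67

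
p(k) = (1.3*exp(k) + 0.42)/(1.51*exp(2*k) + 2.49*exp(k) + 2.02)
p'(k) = (1.3*exp(k) + 0.42)*(-3.02*exp(2*k) - 2.49*exp(k))/(1.51*exp(2*k) + 2.49*exp(k) + 2.02)^2 + 1.3*exp(k)/(1.51*exp(2*k) + 2.49*exp(k) + 2.02)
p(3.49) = 0.03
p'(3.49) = -0.02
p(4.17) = 0.01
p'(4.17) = -0.01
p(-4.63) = 0.21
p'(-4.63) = 0.00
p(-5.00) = 0.21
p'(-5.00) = 0.00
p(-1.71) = 0.26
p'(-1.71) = 0.04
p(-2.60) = 0.23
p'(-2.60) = 0.02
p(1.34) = 0.16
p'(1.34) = -0.11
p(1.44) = 0.15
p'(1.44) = -0.11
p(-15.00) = 0.21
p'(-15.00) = 0.00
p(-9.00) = 0.21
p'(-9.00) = 0.00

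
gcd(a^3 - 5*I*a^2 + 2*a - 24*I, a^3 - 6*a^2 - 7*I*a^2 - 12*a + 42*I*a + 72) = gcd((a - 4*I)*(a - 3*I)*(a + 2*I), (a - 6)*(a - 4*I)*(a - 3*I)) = a^2 - 7*I*a - 12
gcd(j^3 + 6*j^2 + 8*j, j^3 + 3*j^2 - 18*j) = j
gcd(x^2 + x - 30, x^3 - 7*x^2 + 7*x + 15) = x - 5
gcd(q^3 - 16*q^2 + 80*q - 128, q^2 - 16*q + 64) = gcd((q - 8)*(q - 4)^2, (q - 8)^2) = q - 8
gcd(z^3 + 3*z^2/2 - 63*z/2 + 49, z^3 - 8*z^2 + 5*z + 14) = z - 2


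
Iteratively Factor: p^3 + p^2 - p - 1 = (p - 1)*(p^2 + 2*p + 1) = (p - 1)*(p + 1)*(p + 1)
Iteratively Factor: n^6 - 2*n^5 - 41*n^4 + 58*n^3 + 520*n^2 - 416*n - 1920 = (n - 3)*(n^5 + n^4 - 38*n^3 - 56*n^2 + 352*n + 640) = (n - 4)*(n - 3)*(n^4 + 5*n^3 - 18*n^2 - 128*n - 160) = (n - 4)*(n - 3)*(n + 4)*(n^3 + n^2 - 22*n - 40) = (n - 4)*(n - 3)*(n + 4)^2*(n^2 - 3*n - 10) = (n - 4)*(n - 3)*(n + 2)*(n + 4)^2*(n - 5)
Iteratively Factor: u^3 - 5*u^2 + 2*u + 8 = (u - 2)*(u^2 - 3*u - 4) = (u - 2)*(u + 1)*(u - 4)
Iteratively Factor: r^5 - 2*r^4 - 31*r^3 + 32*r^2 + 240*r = (r - 5)*(r^4 + 3*r^3 - 16*r^2 - 48*r) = (r - 5)*(r + 3)*(r^3 - 16*r) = (r - 5)*(r - 4)*(r + 3)*(r^2 + 4*r) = r*(r - 5)*(r - 4)*(r + 3)*(r + 4)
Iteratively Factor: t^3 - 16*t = (t - 4)*(t^2 + 4*t) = t*(t - 4)*(t + 4)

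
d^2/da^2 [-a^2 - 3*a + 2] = -2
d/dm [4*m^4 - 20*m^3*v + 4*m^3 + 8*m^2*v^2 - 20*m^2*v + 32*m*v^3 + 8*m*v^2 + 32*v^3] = 16*m^3 - 60*m^2*v + 12*m^2 + 16*m*v^2 - 40*m*v + 32*v^3 + 8*v^2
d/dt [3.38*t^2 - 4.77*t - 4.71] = 6.76*t - 4.77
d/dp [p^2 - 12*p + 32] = 2*p - 12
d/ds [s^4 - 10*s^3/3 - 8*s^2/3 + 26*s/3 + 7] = 4*s^3 - 10*s^2 - 16*s/3 + 26/3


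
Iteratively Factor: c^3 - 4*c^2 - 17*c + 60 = (c + 4)*(c^2 - 8*c + 15) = (c - 3)*(c + 4)*(c - 5)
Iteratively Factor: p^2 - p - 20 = (p - 5)*(p + 4)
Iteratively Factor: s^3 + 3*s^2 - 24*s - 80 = (s - 5)*(s^2 + 8*s + 16) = (s - 5)*(s + 4)*(s + 4)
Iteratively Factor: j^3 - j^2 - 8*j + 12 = (j - 2)*(j^2 + j - 6) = (j - 2)^2*(j + 3)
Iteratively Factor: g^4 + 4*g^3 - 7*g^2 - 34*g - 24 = (g + 2)*(g^3 + 2*g^2 - 11*g - 12) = (g - 3)*(g + 2)*(g^2 + 5*g + 4) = (g - 3)*(g + 1)*(g + 2)*(g + 4)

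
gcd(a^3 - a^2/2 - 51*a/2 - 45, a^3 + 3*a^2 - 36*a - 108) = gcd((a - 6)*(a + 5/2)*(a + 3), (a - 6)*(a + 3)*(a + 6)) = a^2 - 3*a - 18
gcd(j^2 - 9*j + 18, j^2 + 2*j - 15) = j - 3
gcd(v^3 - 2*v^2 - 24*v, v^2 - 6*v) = v^2 - 6*v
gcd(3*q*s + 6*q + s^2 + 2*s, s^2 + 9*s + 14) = s + 2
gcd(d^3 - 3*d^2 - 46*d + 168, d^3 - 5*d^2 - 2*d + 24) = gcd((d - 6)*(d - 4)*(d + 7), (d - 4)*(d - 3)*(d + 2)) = d - 4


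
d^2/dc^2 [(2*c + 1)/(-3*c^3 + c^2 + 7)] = 2*(c^2*(2*c + 1)*(9*c - 2)^2 + (18*c^2 - 4*c + (2*c + 1)*(9*c - 1))*(-3*c^3 + c^2 + 7))/(-3*c^3 + c^2 + 7)^3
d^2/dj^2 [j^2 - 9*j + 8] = 2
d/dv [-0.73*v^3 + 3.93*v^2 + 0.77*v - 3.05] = -2.19*v^2 + 7.86*v + 0.77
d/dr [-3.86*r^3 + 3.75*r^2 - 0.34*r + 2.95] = -11.58*r^2 + 7.5*r - 0.34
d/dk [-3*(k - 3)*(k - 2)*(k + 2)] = -9*k^2 + 18*k + 12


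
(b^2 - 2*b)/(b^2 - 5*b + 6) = b/(b - 3)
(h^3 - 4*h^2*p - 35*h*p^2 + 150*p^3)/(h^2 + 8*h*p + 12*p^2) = (h^2 - 10*h*p + 25*p^2)/(h + 2*p)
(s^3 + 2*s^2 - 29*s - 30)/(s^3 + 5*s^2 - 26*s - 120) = (s + 1)/(s + 4)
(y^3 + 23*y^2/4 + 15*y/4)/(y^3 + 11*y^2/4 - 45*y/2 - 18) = y*(y + 5)/(y^2 + 2*y - 24)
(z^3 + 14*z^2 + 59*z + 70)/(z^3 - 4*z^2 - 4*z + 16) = (z^2 + 12*z + 35)/(z^2 - 6*z + 8)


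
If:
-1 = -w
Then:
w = 1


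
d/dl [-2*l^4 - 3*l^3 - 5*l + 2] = -8*l^3 - 9*l^2 - 5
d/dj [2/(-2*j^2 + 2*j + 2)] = (2*j - 1)/(-j^2 + j + 1)^2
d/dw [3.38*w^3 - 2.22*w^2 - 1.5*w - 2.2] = 10.14*w^2 - 4.44*w - 1.5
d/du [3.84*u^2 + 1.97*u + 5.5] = 7.68*u + 1.97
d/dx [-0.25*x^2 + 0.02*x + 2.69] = 0.02 - 0.5*x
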